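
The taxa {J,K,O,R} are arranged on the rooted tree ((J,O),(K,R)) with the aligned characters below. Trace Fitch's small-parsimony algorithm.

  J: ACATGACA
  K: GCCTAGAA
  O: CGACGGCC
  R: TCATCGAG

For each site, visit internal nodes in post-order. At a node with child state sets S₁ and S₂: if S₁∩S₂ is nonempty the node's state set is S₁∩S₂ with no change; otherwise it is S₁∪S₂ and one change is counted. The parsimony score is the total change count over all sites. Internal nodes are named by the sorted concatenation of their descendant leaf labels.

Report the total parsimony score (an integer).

site 0, node JO: J={A} ∪ O={C} → {A,C} (+1)
site 0, node KR: K={G} ∪ R={T} → {G,T} (+1)
site 0, node JKOR: JO={A,C} ∪ KR={G,T} → {A,C,G,T} (+1)
site 1, node JO: J={C} ∪ O={G} → {C,G} (+1)
site 1, node KR: K={C} ∩ R={C} → {C} (+0)
site 1, node JKOR: JO={C,G} ∩ KR={C} → {C} (+0)
site 2, node JO: J={A} ∩ O={A} → {A} (+0)
site 2, node KR: K={C} ∪ R={A} → {A,C} (+1)
site 2, node JKOR: JO={A} ∩ KR={A,C} → {A} (+0)
site 3, node JO: J={T} ∪ O={C} → {C,T} (+1)
site 3, node KR: K={T} ∩ R={T} → {T} (+0)
site 3, node JKOR: JO={C,T} ∩ KR={T} → {T} (+0)
site 4, node JO: J={G} ∩ O={G} → {G} (+0)
site 4, node KR: K={A} ∪ R={C} → {A,C} (+1)
site 4, node JKOR: JO={G} ∪ KR={A,C} → {A,C,G} (+1)
site 5, node JO: J={A} ∪ O={G} → {A,G} (+1)
site 5, node KR: K={G} ∩ R={G} → {G} (+0)
site 5, node JKOR: JO={A,G} ∩ KR={G} → {G} (+0)
site 6, node JO: J={C} ∩ O={C} → {C} (+0)
site 6, node KR: K={A} ∩ R={A} → {A} (+0)
site 6, node JKOR: JO={C} ∪ KR={A} → {A,C} (+1)
site 7, node JO: J={A} ∪ O={C} → {A,C} (+1)
site 7, node KR: K={A} ∪ R={G} → {A,G} (+1)
site 7, node JKOR: JO={A,C} ∩ KR={A,G} → {A} (+0)
per-site changes: [3, 1, 1, 1, 2, 1, 1, 2]; total = 12

12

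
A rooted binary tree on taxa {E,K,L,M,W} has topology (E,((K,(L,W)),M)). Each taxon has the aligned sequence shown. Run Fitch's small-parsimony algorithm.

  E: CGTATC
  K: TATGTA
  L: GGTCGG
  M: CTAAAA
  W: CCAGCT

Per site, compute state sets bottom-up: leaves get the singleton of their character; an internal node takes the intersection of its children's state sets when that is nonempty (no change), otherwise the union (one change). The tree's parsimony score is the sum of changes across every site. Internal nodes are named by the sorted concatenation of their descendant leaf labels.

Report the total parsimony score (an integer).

[col 0] LW: children L:{G}, W:{C} ∪→ {C,G}; cost 1
[col 0] KLW: children K:{T}, LW:{C,G} ∪→ {C,G,T}; cost 1
[col 0] KLMW: children KLW:{C,G,T}, M:{C} ∩→ {C}; cost 0
[col 0] EKLMW: children E:{C}, KLMW:{C} ∩→ {C}; cost 0
[col 1] LW: children L:{G}, W:{C} ∪→ {C,G}; cost 1
[col 1] KLW: children K:{A}, LW:{C,G} ∪→ {A,C,G}; cost 1
[col 1] KLMW: children KLW:{A,C,G}, M:{T} ∪→ {A,C,G,T}; cost 1
[col 1] EKLMW: children E:{G}, KLMW:{A,C,G,T} ∩→ {G}; cost 0
[col 2] LW: children L:{T}, W:{A} ∪→ {A,T}; cost 1
[col 2] KLW: children K:{T}, LW:{A,T} ∩→ {T}; cost 0
[col 2] KLMW: children KLW:{T}, M:{A} ∪→ {A,T}; cost 1
[col 2] EKLMW: children E:{T}, KLMW:{A,T} ∩→ {T}; cost 0
[col 3] LW: children L:{C}, W:{G} ∪→ {C,G}; cost 1
[col 3] KLW: children K:{G}, LW:{C,G} ∩→ {G}; cost 0
[col 3] KLMW: children KLW:{G}, M:{A} ∪→ {A,G}; cost 1
[col 3] EKLMW: children E:{A}, KLMW:{A,G} ∩→ {A}; cost 0
[col 4] LW: children L:{G}, W:{C} ∪→ {C,G}; cost 1
[col 4] KLW: children K:{T}, LW:{C,G} ∪→ {C,G,T}; cost 1
[col 4] KLMW: children KLW:{C,G,T}, M:{A} ∪→ {A,C,G,T}; cost 1
[col 4] EKLMW: children E:{T}, KLMW:{A,C,G,T} ∩→ {T}; cost 0
[col 5] LW: children L:{G}, W:{T} ∪→ {G,T}; cost 1
[col 5] KLW: children K:{A}, LW:{G,T} ∪→ {A,G,T}; cost 1
[col 5] KLMW: children KLW:{A,G,T}, M:{A} ∩→ {A}; cost 0
[col 5] EKLMW: children E:{C}, KLMW:{A} ∪→ {A,C}; cost 1
per-site changes: [2, 3, 2, 2, 3, 3]; total = 15

15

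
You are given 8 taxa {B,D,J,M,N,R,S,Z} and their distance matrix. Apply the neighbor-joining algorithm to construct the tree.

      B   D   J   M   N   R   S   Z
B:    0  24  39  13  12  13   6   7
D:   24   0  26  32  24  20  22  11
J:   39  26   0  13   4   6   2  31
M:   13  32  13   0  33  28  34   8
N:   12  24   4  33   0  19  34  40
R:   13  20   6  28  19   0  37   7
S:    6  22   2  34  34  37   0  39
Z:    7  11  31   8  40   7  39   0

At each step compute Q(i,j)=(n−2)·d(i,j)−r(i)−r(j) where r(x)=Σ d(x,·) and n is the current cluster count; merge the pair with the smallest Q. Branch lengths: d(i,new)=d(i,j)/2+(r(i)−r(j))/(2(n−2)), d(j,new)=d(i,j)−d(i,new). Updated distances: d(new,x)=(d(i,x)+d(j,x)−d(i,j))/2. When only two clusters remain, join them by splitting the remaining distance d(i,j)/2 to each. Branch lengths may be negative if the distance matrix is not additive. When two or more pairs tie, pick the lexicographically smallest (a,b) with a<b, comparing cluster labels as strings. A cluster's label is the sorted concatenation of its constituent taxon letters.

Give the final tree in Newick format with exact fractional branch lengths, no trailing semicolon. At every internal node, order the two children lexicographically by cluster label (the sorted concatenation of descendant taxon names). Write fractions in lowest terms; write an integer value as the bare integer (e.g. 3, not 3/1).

((((B:27/32,(M:139/20,Z:21/20):165/32):289/64,R:367/64):153/64,D:727/64):201/128,((J:-41/12,S:65/12):147/16,N:141/16):201/128)

1. join J+S (d=2, Q=-283) ⇒ JS; edges |J|=-41/12, |S|=65/12
  updated: d(B,JS)=43/2, d(D,JS)=23, d(JS,M)=45/2, d(JS,N)=18, d(JS,R)=41/2, d(JS,Z)=34
2. join M+Z (d=8, Q=-407/2) ⇒ MZ; edges |M|=139/20, |Z|=21/20
  updated: d(B,MZ)=6, d(D,MZ)=35/2, d(JS,MZ)=97/4, d(MZ,N)=65/2, d(MZ,R)=27/2
3. join B+MZ (d=6, Q=-585/4) ⇒ BMZ; edges |B|=27/32, |MZ|=165/32
  updated: d(BMZ,D)=71/4, d(BMZ,JS)=159/8, d(BMZ,N)=77/4, d(BMZ,R)=41/4
4. join JS+N (d=18, Q=-861/8) ⇒ JNS; edges |JS|=147/16, |N|=141/16
  updated: d(BMZ,JNS)=169/16, d(D,JNS)=29/2, d(JNS,R)=43/4
5. join BMZ+R (d=41/4, Q=-945/16) ⇒ BMRZ; edges |BMZ|=289/64, |R|=367/64
  updated: d(BMRZ,D)=55/4, d(BMRZ,JNS)=177/32
6. join BMRZ+D (d=55/4, Q=-1081/32) ⇒ BDMRZ; edges |BMRZ|=153/64, |D|=727/64
  updated: d(BDMRZ,JNS)=201/64
7. join BDMRZ+JNS (d=201/64) ⇒ BDJMNRSZ; edges |BDMRZ|=201/128, |JNS|=201/128
final tree: ((((B:27/32,(M:139/20,Z:21/20):165/32):289/64,R:367/64):153/64,D:727/64):201/128,((J:-41/12,S:65/12):147/16,N:141/16):201/128)
total length: 3913/64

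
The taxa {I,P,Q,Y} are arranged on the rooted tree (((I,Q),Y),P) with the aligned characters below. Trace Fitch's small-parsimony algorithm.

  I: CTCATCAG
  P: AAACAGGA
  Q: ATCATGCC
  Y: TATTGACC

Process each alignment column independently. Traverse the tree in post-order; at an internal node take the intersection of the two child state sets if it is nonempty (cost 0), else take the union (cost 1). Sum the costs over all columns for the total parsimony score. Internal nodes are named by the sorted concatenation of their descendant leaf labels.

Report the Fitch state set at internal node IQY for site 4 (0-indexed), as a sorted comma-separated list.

G,T

site 0, node IQ: I={C} ∪ Q={A} → {A,C} (+1)
site 0, node IQY: IQ={A,C} ∪ Y={T} → {A,C,T} (+1)
site 0, node IPQY: IQY={A,C,T} ∩ P={A} → {A} (+0)
site 1, node IQ: I={T} ∩ Q={T} → {T} (+0)
site 1, node IQY: IQ={T} ∪ Y={A} → {A,T} (+1)
site 1, node IPQY: IQY={A,T} ∩ P={A} → {A} (+0)
site 2, node IQ: I={C} ∩ Q={C} → {C} (+0)
site 2, node IQY: IQ={C} ∪ Y={T} → {C,T} (+1)
site 2, node IPQY: IQY={C,T} ∪ P={A} → {A,C,T} (+1)
site 3, node IQ: I={A} ∩ Q={A} → {A} (+0)
site 3, node IQY: IQ={A} ∪ Y={T} → {A,T} (+1)
site 3, node IPQY: IQY={A,T} ∪ P={C} → {A,C,T} (+1)
site 4, node IQ: I={T} ∩ Q={T} → {T} (+0)
site 4, node IQY: IQ={T} ∪ Y={G} → {G,T} (+1)
site 4, node IPQY: IQY={G,T} ∪ P={A} → {A,G,T} (+1)
site 5, node IQ: I={C} ∪ Q={G} → {C,G} (+1)
site 5, node IQY: IQ={C,G} ∪ Y={A} → {A,C,G} (+1)
site 5, node IPQY: IQY={A,C,G} ∩ P={G} → {G} (+0)
site 6, node IQ: I={A} ∪ Q={C} → {A,C} (+1)
site 6, node IQY: IQ={A,C} ∩ Y={C} → {C} (+0)
site 6, node IPQY: IQY={C} ∪ P={G} → {C,G} (+1)
site 7, node IQ: I={G} ∪ Q={C} → {C,G} (+1)
site 7, node IQY: IQ={C,G} ∩ Y={C} → {C} (+0)
site 7, node IPQY: IQY={C} ∪ P={A} → {A,C} (+1)
per-site changes: [2, 1, 2, 2, 2, 2, 2, 2]; total = 15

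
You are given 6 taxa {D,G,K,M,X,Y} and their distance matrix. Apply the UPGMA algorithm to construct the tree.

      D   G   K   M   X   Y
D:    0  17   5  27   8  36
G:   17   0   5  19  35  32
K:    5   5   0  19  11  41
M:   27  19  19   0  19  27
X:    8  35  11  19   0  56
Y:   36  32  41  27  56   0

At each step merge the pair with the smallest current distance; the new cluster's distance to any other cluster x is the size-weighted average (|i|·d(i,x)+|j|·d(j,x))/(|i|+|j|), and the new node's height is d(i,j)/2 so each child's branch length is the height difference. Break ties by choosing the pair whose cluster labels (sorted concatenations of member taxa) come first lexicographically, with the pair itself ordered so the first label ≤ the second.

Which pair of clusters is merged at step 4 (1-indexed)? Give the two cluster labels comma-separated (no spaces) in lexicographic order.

1. join D+K (d=5) ⇒ DK; edges |D|=5/2, |K|=5/2
  updated: d(DK,G)=11, d(DK,M)=23, d(DK,X)=19/2, d(DK,Y)=77/2
2. join DK+X (d=19/2) ⇒ DKX; edges |DK|=9/4, |X|=19/4
  updated: d(DKX,G)=19, d(DKX,M)=65/3, d(DKX,Y)=133/3
3. join DKX+G (d=19) ⇒ DGKX; edges |DKX|=19/4, |G|=19/2
  updated: d(DGKX,M)=21, d(DGKX,Y)=165/4
4. join DGKX+M (d=21) ⇒ DGKMX; edges |DGKX|=1, |M|=21/2
  updated: d(DGKMX,Y)=192/5
5. join DGKMX+Y (d=192/5) ⇒ DGKMXY; edges |DGKMX|=87/10, |Y|=96/5
final tree: (((((D:5/2,K:5/2):9/4,X:19/4):19/4,G:19/2):1,M:21/2):87/10,Y:96/5)
total length: 1313/20

DGKX,M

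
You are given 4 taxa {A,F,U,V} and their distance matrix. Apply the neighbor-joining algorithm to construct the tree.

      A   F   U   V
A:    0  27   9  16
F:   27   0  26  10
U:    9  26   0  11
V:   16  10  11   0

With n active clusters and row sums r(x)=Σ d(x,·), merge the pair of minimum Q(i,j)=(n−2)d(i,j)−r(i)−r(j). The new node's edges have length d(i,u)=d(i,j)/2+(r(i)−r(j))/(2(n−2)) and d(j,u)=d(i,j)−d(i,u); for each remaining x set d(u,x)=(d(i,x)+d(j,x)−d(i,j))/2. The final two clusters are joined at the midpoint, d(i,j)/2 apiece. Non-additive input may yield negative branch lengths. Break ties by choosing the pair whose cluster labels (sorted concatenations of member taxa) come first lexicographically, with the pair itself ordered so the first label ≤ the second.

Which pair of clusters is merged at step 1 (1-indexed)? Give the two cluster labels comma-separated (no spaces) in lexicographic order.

step 1: merge (A,U) at d=9, Q=-80; branch lengths A→6, U→3; new cluster AU
  updated: d(AU,F)=22, d(AU,V)=9
step 2: merge (AU,F) at d=22, Q=-41; branch lengths AU→21/2, F→23/2; new cluster AFU
  updated: d(AFU,V)=-3/2
step 3: merge (AFU,V) at d=-3/2; branch lengths AFU→-3/4, V→-3/4; new cluster AFUV
final tree: (((A:6,U:3):21/2,F:23/2):-3/4,V:-3/4)
total length: 59/2

A,U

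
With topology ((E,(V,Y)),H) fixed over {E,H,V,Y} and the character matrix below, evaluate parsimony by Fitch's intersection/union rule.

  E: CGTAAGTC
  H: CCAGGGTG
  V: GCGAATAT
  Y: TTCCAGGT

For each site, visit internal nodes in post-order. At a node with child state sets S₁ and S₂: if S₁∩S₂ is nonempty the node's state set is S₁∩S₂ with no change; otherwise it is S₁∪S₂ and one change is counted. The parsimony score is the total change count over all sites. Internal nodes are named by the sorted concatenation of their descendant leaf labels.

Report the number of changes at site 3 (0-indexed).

site 0, node VY: V={G} ∪ Y={T} → {G,T} (+1)
site 0, node EVY: E={C} ∪ VY={G,T} → {C,G,T} (+1)
site 0, node EHVY: EVY={C,G,T} ∩ H={C} → {C} (+0)
site 1, node VY: V={C} ∪ Y={T} → {C,T} (+1)
site 1, node EVY: E={G} ∪ VY={C,T} → {C,G,T} (+1)
site 1, node EHVY: EVY={C,G,T} ∩ H={C} → {C} (+0)
site 2, node VY: V={G} ∪ Y={C} → {C,G} (+1)
site 2, node EVY: E={T} ∪ VY={C,G} → {C,G,T} (+1)
site 2, node EHVY: EVY={C,G,T} ∪ H={A} → {A,C,G,T} (+1)
site 3, node VY: V={A} ∪ Y={C} → {A,C} (+1)
site 3, node EVY: E={A} ∩ VY={A,C} → {A} (+0)
site 3, node EHVY: EVY={A} ∪ H={G} → {A,G} (+1)
site 4, node VY: V={A} ∩ Y={A} → {A} (+0)
site 4, node EVY: E={A} ∩ VY={A} → {A} (+0)
site 4, node EHVY: EVY={A} ∪ H={G} → {A,G} (+1)
site 5, node VY: V={T} ∪ Y={G} → {G,T} (+1)
site 5, node EVY: E={G} ∩ VY={G,T} → {G} (+0)
site 5, node EHVY: EVY={G} ∩ H={G} → {G} (+0)
site 6, node VY: V={A} ∪ Y={G} → {A,G} (+1)
site 6, node EVY: E={T} ∪ VY={A,G} → {A,G,T} (+1)
site 6, node EHVY: EVY={A,G,T} ∩ H={T} → {T} (+0)
site 7, node VY: V={T} ∩ Y={T} → {T} (+0)
site 7, node EVY: E={C} ∪ VY={T} → {C,T} (+1)
site 7, node EHVY: EVY={C,T} ∪ H={G} → {C,G,T} (+1)
per-site changes: [2, 2, 3, 2, 1, 1, 2, 2]; total = 15

2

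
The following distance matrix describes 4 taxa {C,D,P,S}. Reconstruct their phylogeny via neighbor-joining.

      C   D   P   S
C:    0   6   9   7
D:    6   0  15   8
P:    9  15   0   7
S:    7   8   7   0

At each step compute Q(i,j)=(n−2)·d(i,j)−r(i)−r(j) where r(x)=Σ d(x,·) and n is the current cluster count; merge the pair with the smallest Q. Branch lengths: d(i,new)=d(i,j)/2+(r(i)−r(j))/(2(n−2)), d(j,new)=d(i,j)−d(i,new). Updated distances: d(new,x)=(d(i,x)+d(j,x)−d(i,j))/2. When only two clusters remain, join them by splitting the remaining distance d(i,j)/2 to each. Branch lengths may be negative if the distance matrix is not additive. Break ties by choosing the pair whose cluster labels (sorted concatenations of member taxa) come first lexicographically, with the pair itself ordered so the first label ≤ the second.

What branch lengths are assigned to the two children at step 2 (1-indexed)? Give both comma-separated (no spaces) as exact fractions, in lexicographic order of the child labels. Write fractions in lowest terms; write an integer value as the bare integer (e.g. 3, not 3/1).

1. join C+D (d=6, Q=-39) ⇒ CD; edges |C|=5/4, |D|=19/4
  updated: d(CD,P)=9, d(CD,S)=9/2
2. join CD+P (d=9, Q=-41/2) ⇒ CDP; edges |CD|=13/4, |P|=23/4
  updated: d(CDP,S)=5/4
3. join CDP+S (d=5/4) ⇒ CDPS; edges |CDP|=5/8, |S|=5/8
final tree: (((C:5/4,D:19/4):13/4,P:23/4):5/8,S:5/8)
total length: 65/4

13/4,23/4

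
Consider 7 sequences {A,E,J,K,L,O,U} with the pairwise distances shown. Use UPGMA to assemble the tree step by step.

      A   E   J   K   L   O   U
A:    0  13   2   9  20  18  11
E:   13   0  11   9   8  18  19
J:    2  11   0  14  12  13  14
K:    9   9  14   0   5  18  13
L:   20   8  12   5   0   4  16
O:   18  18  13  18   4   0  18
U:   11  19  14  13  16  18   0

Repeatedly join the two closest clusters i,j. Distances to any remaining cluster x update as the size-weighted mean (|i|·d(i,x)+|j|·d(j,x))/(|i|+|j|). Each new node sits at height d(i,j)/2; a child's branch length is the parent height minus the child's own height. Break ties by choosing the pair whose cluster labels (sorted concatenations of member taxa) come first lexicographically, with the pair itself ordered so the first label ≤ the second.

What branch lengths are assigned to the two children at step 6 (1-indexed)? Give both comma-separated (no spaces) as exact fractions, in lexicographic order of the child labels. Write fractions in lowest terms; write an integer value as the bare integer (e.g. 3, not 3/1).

7/12,91/12

iteration 1: select A,J (d=2); attach at lengths (1, 1); label the merged cluster AJ
  updated: d(AJ,E)=12, d(AJ,K)=23/2, d(AJ,L)=16, d(AJ,O)=31/2, d(AJ,U)=25/2
iteration 2: select L,O (d=4); attach at lengths (2, 2); label the merged cluster LO
  updated: d(AJ,LO)=63/4, d(E,LO)=13, d(K,LO)=23/2, d(LO,U)=17
iteration 3: select E,K (d=9); attach at lengths (9/2, 9/2); label the merged cluster EK
  updated: d(AJ,EK)=47/4, d(EK,LO)=49/4, d(EK,U)=16
iteration 4: select AJ,EK (d=47/4); attach at lengths (39/8, 11/8); label the merged cluster AEJK
  updated: d(AEJK,LO)=14, d(AEJK,U)=57/4
iteration 5: select AEJK,LO (d=14); attach at lengths (9/8, 5); label the merged cluster AEJKLO
  updated: d(AEJKLO,U)=91/6
iteration 6: select AEJKLO,U (d=91/6); attach at lengths (7/12, 91/12); label the merged cluster AEJKLOU
final tree: ((((A:1,J:1):39/8,(E:9/2,K:9/2):11/8):9/8,(L:2,O:2):5):7/12,U:91/12)
total length: 853/24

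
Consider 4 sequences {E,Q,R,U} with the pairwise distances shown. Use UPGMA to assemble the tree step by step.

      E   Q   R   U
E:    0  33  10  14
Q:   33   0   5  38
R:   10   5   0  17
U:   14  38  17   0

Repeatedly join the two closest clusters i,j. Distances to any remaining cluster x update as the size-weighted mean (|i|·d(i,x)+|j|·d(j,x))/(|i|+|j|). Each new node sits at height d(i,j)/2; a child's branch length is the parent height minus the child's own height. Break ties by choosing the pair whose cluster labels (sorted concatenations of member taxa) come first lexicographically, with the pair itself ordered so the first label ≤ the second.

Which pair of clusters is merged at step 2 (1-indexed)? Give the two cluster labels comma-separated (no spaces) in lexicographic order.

E,U

step 1: merge (Q,R) at d=5; branch lengths Q→5/2, R→5/2; new cluster QR
  updated: d(E,QR)=43/2, d(QR,U)=55/2
step 2: merge (E,U) at d=14; branch lengths E→7, U→7; new cluster EU
  updated: d(EU,QR)=49/2
step 3: merge (EU,QR) at d=49/2; branch lengths EU→21/4, QR→39/4; new cluster EQRU
final tree: ((E:7,U:7):21/4,(Q:5/2,R:5/2):39/4)
total length: 34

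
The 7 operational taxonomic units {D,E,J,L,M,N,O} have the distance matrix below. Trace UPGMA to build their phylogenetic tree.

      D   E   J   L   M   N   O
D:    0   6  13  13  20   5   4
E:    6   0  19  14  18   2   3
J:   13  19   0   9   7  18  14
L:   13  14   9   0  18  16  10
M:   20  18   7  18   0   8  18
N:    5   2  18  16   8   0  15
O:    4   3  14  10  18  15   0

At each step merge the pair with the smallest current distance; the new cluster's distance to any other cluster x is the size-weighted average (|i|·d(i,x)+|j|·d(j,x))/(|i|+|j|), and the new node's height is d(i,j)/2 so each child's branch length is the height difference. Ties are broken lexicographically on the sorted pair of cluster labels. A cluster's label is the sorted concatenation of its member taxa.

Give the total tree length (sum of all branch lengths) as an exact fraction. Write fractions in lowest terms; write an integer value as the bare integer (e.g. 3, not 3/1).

129/4

step 1: merge (E,N) at d=2; branch lengths E→1, N→1; new cluster EN
  updated: d(D,EN)=11/2, d(EN,J)=37/2, d(EN,L)=15, d(EN,M)=13, d(EN,O)=9
step 2: merge (D,O) at d=4; branch lengths D→2, O→2; new cluster DO
  updated: d(DO,EN)=29/4, d(DO,J)=27/2, d(DO,L)=23/2, d(DO,M)=19
step 3: merge (J,M) at d=7; branch lengths J→7/2, M→7/2; new cluster JM
  updated: d(DO,JM)=65/4, d(EN,JM)=63/4, d(JM,L)=27/2
step 4: merge (DO,EN) at d=29/4; branch lengths DO→13/8, EN→21/8; new cluster DENO
  updated: d(DENO,JM)=16, d(DENO,L)=53/4
step 5: merge (DENO,L) at d=53/4; branch lengths DENO→3, L→53/8; new cluster DELNO
  updated: d(DELNO,JM)=31/2
step 6: merge (DELNO,JM) at d=31/2; branch lengths DELNO→9/8, JM→17/4; new cluster DEJLMNO
final tree: ((((D:2,O:2):13/8,(E:1,N:1):21/8):3,L:53/8):9/8,(J:7/2,M:7/2):17/4)
total length: 129/4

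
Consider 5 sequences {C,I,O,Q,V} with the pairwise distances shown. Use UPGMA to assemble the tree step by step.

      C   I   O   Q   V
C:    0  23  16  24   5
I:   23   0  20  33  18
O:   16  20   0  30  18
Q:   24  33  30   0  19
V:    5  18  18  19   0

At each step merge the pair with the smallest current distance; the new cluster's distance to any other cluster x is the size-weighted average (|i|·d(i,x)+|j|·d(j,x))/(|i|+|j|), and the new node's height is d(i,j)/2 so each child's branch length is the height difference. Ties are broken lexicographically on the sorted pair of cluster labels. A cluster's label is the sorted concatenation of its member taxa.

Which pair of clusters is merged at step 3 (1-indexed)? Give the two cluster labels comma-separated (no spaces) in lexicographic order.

COV,I

step 1: merge (C,V) at d=5; branch lengths C→5/2, V→5/2; new cluster CV
  updated: d(CV,I)=41/2, d(CV,O)=17, d(CV,Q)=43/2
step 2: merge (CV,O) at d=17; branch lengths CV→6, O→17/2; new cluster COV
  updated: d(COV,I)=61/3, d(COV,Q)=73/3
step 3: merge (COV,I) at d=61/3; branch lengths COV→5/3, I→61/6; new cluster CIOV
  updated: d(CIOV,Q)=53/2
step 4: merge (CIOV,Q) at d=53/2; branch lengths CIOV→37/12, Q→53/4; new cluster CIOQV
final tree: ((((C:5/2,V:5/2):6,O:17/2):5/3,I:61/6):37/12,Q:53/4)
total length: 143/3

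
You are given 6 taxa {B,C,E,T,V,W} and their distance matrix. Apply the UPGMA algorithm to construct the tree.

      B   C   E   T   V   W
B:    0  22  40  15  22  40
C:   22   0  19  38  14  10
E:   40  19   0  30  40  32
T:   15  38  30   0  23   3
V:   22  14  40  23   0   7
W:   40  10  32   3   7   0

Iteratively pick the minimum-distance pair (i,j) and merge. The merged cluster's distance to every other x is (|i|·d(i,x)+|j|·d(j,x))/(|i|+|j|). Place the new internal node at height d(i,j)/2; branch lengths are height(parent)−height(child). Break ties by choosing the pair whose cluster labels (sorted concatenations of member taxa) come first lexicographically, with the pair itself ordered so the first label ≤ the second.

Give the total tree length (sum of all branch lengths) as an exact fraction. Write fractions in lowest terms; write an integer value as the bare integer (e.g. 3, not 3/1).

step 1: merge (T,W) at d=3; branch lengths T→3/2, W→3/2; new cluster TW
  updated: d(B,TW)=55/2, d(C,TW)=24, d(E,TW)=31, d(TW,V)=15
step 2: merge (C,V) at d=14; branch lengths C→7, V→7; new cluster CV
  updated: d(B,CV)=22, d(CV,E)=59/2, d(CV,TW)=39/2
step 3: merge (CV,TW) at d=39/2; branch lengths CV→11/4, TW→33/4; new cluster CTVW
  updated: d(B,CTVW)=99/4, d(CTVW,E)=121/4
step 4: merge (B,CTVW) at d=99/4; branch lengths B→99/8, CTVW→21/8; new cluster BCTVW
  updated: d(BCTVW,E)=161/5
step 5: merge (BCTVW,E) at d=161/5; branch lengths BCTVW→149/40, E→161/10; new cluster BCETVW
final tree: ((B:99/8,((C:7,V:7):11/4,(T:3/2,W:3/2):33/4):21/8):149/40,E:161/10)
total length: 2513/40

2513/40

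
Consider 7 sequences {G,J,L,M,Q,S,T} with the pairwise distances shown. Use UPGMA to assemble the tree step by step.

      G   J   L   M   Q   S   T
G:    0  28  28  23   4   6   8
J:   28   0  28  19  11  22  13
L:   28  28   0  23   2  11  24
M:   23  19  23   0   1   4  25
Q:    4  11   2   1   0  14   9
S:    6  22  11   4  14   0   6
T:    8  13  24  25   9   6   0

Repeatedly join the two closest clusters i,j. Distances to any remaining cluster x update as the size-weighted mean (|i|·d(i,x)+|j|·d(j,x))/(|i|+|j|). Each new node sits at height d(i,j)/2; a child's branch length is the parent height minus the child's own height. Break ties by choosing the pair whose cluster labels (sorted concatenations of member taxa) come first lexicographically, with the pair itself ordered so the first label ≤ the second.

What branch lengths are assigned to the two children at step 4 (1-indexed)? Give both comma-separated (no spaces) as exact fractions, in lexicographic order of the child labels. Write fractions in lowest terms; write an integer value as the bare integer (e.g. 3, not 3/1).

step 1: merge (M,Q) at d=1; branch lengths M→1/2, Q→1/2; new cluster MQ
  updated: d(G,MQ)=27/2, d(J,MQ)=15, d(L,MQ)=25/2, d(MQ,S)=9, d(MQ,T)=17
step 2: merge (G,S) at d=6; branch lengths G→3, S→3; new cluster GS
  updated: d(GS,J)=25, d(GS,L)=39/2, d(GS,MQ)=45/4, d(GS,T)=7
step 3: merge (GS,T) at d=7; branch lengths GS→1/2, T→7/2; new cluster GST
  updated: d(GST,J)=21, d(GST,L)=21, d(GST,MQ)=79/6
step 4: merge (L,MQ) at d=25/2; branch lengths L→25/4, MQ→23/4; new cluster LMQ
  updated: d(GST,LMQ)=142/9, d(J,LMQ)=58/3
step 5: merge (GST,LMQ) at d=142/9; branch lengths GST→79/18, LMQ→59/36; new cluster GLMQST
  updated: d(GLMQST,J)=121/6
step 6: merge (GLMQST,J) at d=121/6; branch lengths GLMQST→79/36, J→121/12; new cluster GJLMQST
final tree: ((((G:3,S:3):1/2,T:7/2):79/18,(L:25/4,(M:1/2,Q:1/2):23/4):59/36):79/36,J:121/12)
total length: 1487/36

25/4,23/4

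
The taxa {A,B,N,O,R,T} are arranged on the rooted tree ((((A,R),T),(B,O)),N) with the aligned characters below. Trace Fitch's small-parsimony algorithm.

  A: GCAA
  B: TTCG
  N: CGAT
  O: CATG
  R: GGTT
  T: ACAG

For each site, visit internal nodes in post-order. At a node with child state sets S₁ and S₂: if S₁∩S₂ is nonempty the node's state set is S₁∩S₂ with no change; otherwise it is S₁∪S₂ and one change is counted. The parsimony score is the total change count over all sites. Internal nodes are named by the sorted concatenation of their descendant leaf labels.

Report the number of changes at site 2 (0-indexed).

site 0, node AR: A={G} ∩ R={G} → {G} (+0)
site 0, node ART: AR={G} ∪ T={A} → {A,G} (+1)
site 0, node BO: B={T} ∪ O={C} → {C,T} (+1)
site 0, node ABORT: ART={A,G} ∪ BO={C,T} → {A,C,G,T} (+1)
site 0, node ABNORT: ABORT={A,C,G,T} ∩ N={C} → {C} (+0)
site 1, node AR: A={C} ∪ R={G} → {C,G} (+1)
site 1, node ART: AR={C,G} ∩ T={C} → {C} (+0)
site 1, node BO: B={T} ∪ O={A} → {A,T} (+1)
site 1, node ABORT: ART={C} ∪ BO={A,T} → {A,C,T} (+1)
site 1, node ABNORT: ABORT={A,C,T} ∪ N={G} → {A,C,G,T} (+1)
site 2, node AR: A={A} ∪ R={T} → {A,T} (+1)
site 2, node ART: AR={A,T} ∩ T={A} → {A} (+0)
site 2, node BO: B={C} ∪ O={T} → {C,T} (+1)
site 2, node ABORT: ART={A} ∪ BO={C,T} → {A,C,T} (+1)
site 2, node ABNORT: ABORT={A,C,T} ∩ N={A} → {A} (+0)
site 3, node AR: A={A} ∪ R={T} → {A,T} (+1)
site 3, node ART: AR={A,T} ∪ T={G} → {A,G,T} (+1)
site 3, node BO: B={G} ∩ O={G} → {G} (+0)
site 3, node ABORT: ART={A,G,T} ∩ BO={G} → {G} (+0)
site 3, node ABNORT: ABORT={G} ∪ N={T} → {G,T} (+1)
per-site changes: [3, 4, 3, 3]; total = 13

3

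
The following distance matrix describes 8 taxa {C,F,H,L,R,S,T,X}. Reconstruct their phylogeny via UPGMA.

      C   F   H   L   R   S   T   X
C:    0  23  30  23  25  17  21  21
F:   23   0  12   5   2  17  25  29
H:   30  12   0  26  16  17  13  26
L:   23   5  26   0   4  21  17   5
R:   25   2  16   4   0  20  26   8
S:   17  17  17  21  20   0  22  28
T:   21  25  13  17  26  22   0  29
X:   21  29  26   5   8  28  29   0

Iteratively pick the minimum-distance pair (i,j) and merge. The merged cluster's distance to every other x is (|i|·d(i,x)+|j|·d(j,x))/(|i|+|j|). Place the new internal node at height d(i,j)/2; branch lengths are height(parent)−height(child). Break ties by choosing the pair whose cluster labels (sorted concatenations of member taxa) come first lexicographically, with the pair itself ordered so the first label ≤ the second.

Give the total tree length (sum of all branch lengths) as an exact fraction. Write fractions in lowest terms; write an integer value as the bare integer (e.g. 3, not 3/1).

2815/48

1. join F+R (d=2) ⇒ FR; edges |F|=1, |R|=1
  updated: d(C,FR)=24, d(FR,H)=14, d(FR,L)=9/2, d(FR,S)=37/2, d(FR,T)=51/2, d(FR,X)=37/2
2. join FR+L (d=9/2) ⇒ FLR; edges |FR|=5/4, |L|=9/4
  updated: d(C,FLR)=71/3, d(FLR,H)=18, d(FLR,S)=58/3, d(FLR,T)=68/3, d(FLR,X)=14
3. join H+T (d=13) ⇒ HT; edges |H|=13/2, |T|=13/2
  updated: d(C,HT)=51/2, d(FLR,HT)=61/3, d(HT,S)=39/2, d(HT,X)=55/2
4. join FLR+X (d=14) ⇒ FLRX; edges |FLR|=19/4, |X|=7
  updated: d(C,FLRX)=23, d(FLRX,HT)=177/8, d(FLRX,S)=43/2
5. join C+S (d=17) ⇒ CS; edges |C|=17/2, |S|=17/2
  updated: d(CS,FLRX)=89/4, d(CS,HT)=45/2
6. join FLRX+HT (d=177/8) ⇒ FHLRTX; edges |FLRX|=65/16, |HT|=73/16
  updated: d(CS,FHLRTX)=67/3
7. join CS+FHLRTX (d=67/3) ⇒ CFHLRSTX; edges |CS|=8/3, |FHLRTX|=5/48
final tree: ((C:17/2,S:17/2):8/3,((((F:1,R:1):5/4,L:9/4):19/4,X:7):65/16,(H:13/2,T:13/2):73/16):5/48)
total length: 2815/48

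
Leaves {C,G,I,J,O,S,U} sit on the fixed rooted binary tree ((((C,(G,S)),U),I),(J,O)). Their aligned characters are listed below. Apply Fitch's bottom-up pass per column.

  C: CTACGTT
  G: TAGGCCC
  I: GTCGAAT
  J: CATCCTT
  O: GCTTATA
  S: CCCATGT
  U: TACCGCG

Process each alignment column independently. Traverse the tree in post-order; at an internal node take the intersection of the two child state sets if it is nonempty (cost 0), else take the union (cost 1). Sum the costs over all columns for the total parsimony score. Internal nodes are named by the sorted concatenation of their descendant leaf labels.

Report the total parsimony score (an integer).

[col 0] GS: children G:{T}, S:{C} ∪→ {C,T}; cost 1
[col 0] CGS: children C:{C}, GS:{C,T} ∩→ {C}; cost 0
[col 0] CGSU: children CGS:{C}, U:{T} ∪→ {C,T}; cost 1
[col 0] CGISU: children CGSU:{C,T}, I:{G} ∪→ {C,G,T}; cost 1
[col 0] JO: children J:{C}, O:{G} ∪→ {C,G}; cost 1
[col 0] CGIJOSU: children CGISU:{C,G,T}, JO:{C,G} ∩→ {C,G}; cost 0
[col 1] GS: children G:{A}, S:{C} ∪→ {A,C}; cost 1
[col 1] CGS: children C:{T}, GS:{A,C} ∪→ {A,C,T}; cost 1
[col 1] CGSU: children CGS:{A,C,T}, U:{A} ∩→ {A}; cost 0
[col 1] CGISU: children CGSU:{A}, I:{T} ∪→ {A,T}; cost 1
[col 1] JO: children J:{A}, O:{C} ∪→ {A,C}; cost 1
[col 1] CGIJOSU: children CGISU:{A,T}, JO:{A,C} ∩→ {A}; cost 0
[col 2] GS: children G:{G}, S:{C} ∪→ {C,G}; cost 1
[col 2] CGS: children C:{A}, GS:{C,G} ∪→ {A,C,G}; cost 1
[col 2] CGSU: children CGS:{A,C,G}, U:{C} ∩→ {C}; cost 0
[col 2] CGISU: children CGSU:{C}, I:{C} ∩→ {C}; cost 0
[col 2] JO: children J:{T}, O:{T} ∩→ {T}; cost 0
[col 2] CGIJOSU: children CGISU:{C}, JO:{T} ∪→ {C,T}; cost 1
[col 3] GS: children G:{G}, S:{A} ∪→ {A,G}; cost 1
[col 3] CGS: children C:{C}, GS:{A,G} ∪→ {A,C,G}; cost 1
[col 3] CGSU: children CGS:{A,C,G}, U:{C} ∩→ {C}; cost 0
[col 3] CGISU: children CGSU:{C}, I:{G} ∪→ {C,G}; cost 1
[col 3] JO: children J:{C}, O:{T} ∪→ {C,T}; cost 1
[col 3] CGIJOSU: children CGISU:{C,G}, JO:{C,T} ∩→ {C}; cost 0
[col 4] GS: children G:{C}, S:{T} ∪→ {C,T}; cost 1
[col 4] CGS: children C:{G}, GS:{C,T} ∪→ {C,G,T}; cost 1
[col 4] CGSU: children CGS:{C,G,T}, U:{G} ∩→ {G}; cost 0
[col 4] CGISU: children CGSU:{G}, I:{A} ∪→ {A,G}; cost 1
[col 4] JO: children J:{C}, O:{A} ∪→ {A,C}; cost 1
[col 4] CGIJOSU: children CGISU:{A,G}, JO:{A,C} ∩→ {A}; cost 0
[col 5] GS: children G:{C}, S:{G} ∪→ {C,G}; cost 1
[col 5] CGS: children C:{T}, GS:{C,G} ∪→ {C,G,T}; cost 1
[col 5] CGSU: children CGS:{C,G,T}, U:{C} ∩→ {C}; cost 0
[col 5] CGISU: children CGSU:{C}, I:{A} ∪→ {A,C}; cost 1
[col 5] JO: children J:{T}, O:{T} ∩→ {T}; cost 0
[col 5] CGIJOSU: children CGISU:{A,C}, JO:{T} ∪→ {A,C,T}; cost 1
[col 6] GS: children G:{C}, S:{T} ∪→ {C,T}; cost 1
[col 6] CGS: children C:{T}, GS:{C,T} ∩→ {T}; cost 0
[col 6] CGSU: children CGS:{T}, U:{G} ∪→ {G,T}; cost 1
[col 6] CGISU: children CGSU:{G,T}, I:{T} ∩→ {T}; cost 0
[col 6] JO: children J:{T}, O:{A} ∪→ {A,T}; cost 1
[col 6] CGIJOSU: children CGISU:{T}, JO:{A,T} ∩→ {T}; cost 0
per-site changes: [4, 4, 3, 4, 4, 4, 3]; total = 26

26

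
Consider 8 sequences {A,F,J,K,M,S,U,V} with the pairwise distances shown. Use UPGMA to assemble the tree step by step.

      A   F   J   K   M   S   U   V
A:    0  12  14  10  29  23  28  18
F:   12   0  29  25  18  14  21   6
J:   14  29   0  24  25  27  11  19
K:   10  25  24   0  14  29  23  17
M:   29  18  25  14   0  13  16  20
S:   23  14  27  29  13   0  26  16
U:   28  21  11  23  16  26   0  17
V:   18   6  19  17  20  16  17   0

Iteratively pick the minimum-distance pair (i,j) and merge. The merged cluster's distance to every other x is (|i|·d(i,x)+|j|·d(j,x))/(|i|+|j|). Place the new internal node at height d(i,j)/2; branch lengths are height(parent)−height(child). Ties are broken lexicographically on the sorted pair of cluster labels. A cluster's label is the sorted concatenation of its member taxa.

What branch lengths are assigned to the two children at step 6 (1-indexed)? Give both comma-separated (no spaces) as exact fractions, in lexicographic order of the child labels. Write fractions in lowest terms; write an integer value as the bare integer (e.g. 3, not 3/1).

iteration 1: select F,V (d=6); attach at lengths (3, 3); label the merged cluster FV
  updated: d(A,FV)=15, d(FV,J)=24, d(FV,K)=21, d(FV,M)=19, d(FV,S)=15, d(FV,U)=19
iteration 2: select A,K (d=10); attach at lengths (5, 5); label the merged cluster AK
  updated: d(AK,FV)=18, d(AK,J)=19, d(AK,M)=43/2, d(AK,S)=26, d(AK,U)=51/2
iteration 3: select J,U (d=11); attach at lengths (11/2, 11/2); label the merged cluster JU
  updated: d(AK,JU)=89/4, d(FV,JU)=43/2, d(JU,M)=41/2, d(JU,S)=53/2
iteration 4: select M,S (d=13); attach at lengths (13/2, 13/2); label the merged cluster MS
  updated: d(AK,MS)=95/4, d(FV,MS)=17, d(JU,MS)=47/2
iteration 5: select FV,MS (d=17); attach at lengths (11/2, 2); label the merged cluster FMSV
  updated: d(AK,FMSV)=167/8, d(FMSV,JU)=45/2
iteration 6: select AK,FMSV (d=167/8); attach at lengths (87/16, 31/16); label the merged cluster AFKMSV
  updated: d(AFKMSV,JU)=269/12
iteration 7: select AFKMSV,JU (d=269/12); attach at lengths (37/48, 137/24); label the merged cluster AFJKMSUV
final tree: (((A:5,K:5):87/16,((F:3,V:3):11/2,(M:13/2,S:13/2):2):31/16):37/48,(J:11/2,U:11/2):137/24)
total length: 2945/48

87/16,31/16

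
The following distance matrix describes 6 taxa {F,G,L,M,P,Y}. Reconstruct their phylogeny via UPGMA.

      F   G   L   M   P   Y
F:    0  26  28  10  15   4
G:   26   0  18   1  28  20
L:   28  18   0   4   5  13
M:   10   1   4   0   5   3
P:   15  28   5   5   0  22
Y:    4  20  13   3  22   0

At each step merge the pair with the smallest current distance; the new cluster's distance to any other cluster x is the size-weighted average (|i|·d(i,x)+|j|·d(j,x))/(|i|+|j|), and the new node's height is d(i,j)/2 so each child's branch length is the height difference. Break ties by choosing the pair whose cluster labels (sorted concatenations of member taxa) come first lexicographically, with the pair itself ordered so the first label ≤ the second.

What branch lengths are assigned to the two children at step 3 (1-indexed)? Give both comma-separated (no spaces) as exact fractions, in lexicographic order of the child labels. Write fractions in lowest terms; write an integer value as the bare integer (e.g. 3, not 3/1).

5/2,5/2

step 1: merge (G,M) at d=1; branch lengths G→1/2, M→1/2; new cluster GM
  updated: d(F,GM)=18, d(GM,L)=11, d(GM,P)=33/2, d(GM,Y)=23/2
step 2: merge (F,Y) at d=4; branch lengths F→2, Y→2; new cluster FY
  updated: d(FY,GM)=59/4, d(FY,L)=41/2, d(FY,P)=37/2
step 3: merge (L,P) at d=5; branch lengths L→5/2, P→5/2; new cluster LP
  updated: d(FY,LP)=39/2, d(GM,LP)=55/4
step 4: merge (GM,LP) at d=55/4; branch lengths GM→51/8, LP→35/8; new cluster GLMP
  updated: d(FY,GLMP)=137/8
step 5: merge (FY,GLMP) at d=137/8; branch lengths FY→105/16, GLMP→27/16; new cluster FGLMPY
final tree: ((F:2,Y:2):105/16,((G:1/2,M:1/2):51/8,(L:5/2,P:5/2):35/8):27/16)
total length: 29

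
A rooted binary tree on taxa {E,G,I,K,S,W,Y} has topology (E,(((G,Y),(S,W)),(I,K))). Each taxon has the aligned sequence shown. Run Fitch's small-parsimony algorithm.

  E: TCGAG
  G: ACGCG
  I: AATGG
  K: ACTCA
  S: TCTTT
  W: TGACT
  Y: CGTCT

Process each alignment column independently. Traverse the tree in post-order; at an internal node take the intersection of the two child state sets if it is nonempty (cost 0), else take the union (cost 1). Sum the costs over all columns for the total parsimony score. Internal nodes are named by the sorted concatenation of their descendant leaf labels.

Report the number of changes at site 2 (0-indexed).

3

site 0, node GY: G={A} ∪ Y={C} → {A,C} (+1)
site 0, node SW: S={T} ∩ W={T} → {T} (+0)
site 0, node GSWY: GY={A,C} ∪ SW={T} → {A,C,T} (+1)
site 0, node IK: I={A} ∩ K={A} → {A} (+0)
site 0, node GIKSWY: GSWY={A,C,T} ∩ IK={A} → {A} (+0)
site 0, node EGIKSWY: E={T} ∪ GIKSWY={A} → {A,T} (+1)
site 1, node GY: G={C} ∪ Y={G} → {C,G} (+1)
site 1, node SW: S={C} ∪ W={G} → {C,G} (+1)
site 1, node GSWY: GY={C,G} ∩ SW={C,G} → {C,G} (+0)
site 1, node IK: I={A} ∪ K={C} → {A,C} (+1)
site 1, node GIKSWY: GSWY={C,G} ∩ IK={A,C} → {C} (+0)
site 1, node EGIKSWY: E={C} ∩ GIKSWY={C} → {C} (+0)
site 2, node GY: G={G} ∪ Y={T} → {G,T} (+1)
site 2, node SW: S={T} ∪ W={A} → {A,T} (+1)
site 2, node GSWY: GY={G,T} ∩ SW={A,T} → {T} (+0)
site 2, node IK: I={T} ∩ K={T} → {T} (+0)
site 2, node GIKSWY: GSWY={T} ∩ IK={T} → {T} (+0)
site 2, node EGIKSWY: E={G} ∪ GIKSWY={T} → {G,T} (+1)
site 3, node GY: G={C} ∩ Y={C} → {C} (+0)
site 3, node SW: S={T} ∪ W={C} → {C,T} (+1)
site 3, node GSWY: GY={C} ∩ SW={C,T} → {C} (+0)
site 3, node IK: I={G} ∪ K={C} → {C,G} (+1)
site 3, node GIKSWY: GSWY={C} ∩ IK={C,G} → {C} (+0)
site 3, node EGIKSWY: E={A} ∪ GIKSWY={C} → {A,C} (+1)
site 4, node GY: G={G} ∪ Y={T} → {G,T} (+1)
site 4, node SW: S={T} ∩ W={T} → {T} (+0)
site 4, node GSWY: GY={G,T} ∩ SW={T} → {T} (+0)
site 4, node IK: I={G} ∪ K={A} → {A,G} (+1)
site 4, node GIKSWY: GSWY={T} ∪ IK={A,G} → {A,G,T} (+1)
site 4, node EGIKSWY: E={G} ∩ GIKSWY={A,G,T} → {G} (+0)
per-site changes: [3, 3, 3, 3, 3]; total = 15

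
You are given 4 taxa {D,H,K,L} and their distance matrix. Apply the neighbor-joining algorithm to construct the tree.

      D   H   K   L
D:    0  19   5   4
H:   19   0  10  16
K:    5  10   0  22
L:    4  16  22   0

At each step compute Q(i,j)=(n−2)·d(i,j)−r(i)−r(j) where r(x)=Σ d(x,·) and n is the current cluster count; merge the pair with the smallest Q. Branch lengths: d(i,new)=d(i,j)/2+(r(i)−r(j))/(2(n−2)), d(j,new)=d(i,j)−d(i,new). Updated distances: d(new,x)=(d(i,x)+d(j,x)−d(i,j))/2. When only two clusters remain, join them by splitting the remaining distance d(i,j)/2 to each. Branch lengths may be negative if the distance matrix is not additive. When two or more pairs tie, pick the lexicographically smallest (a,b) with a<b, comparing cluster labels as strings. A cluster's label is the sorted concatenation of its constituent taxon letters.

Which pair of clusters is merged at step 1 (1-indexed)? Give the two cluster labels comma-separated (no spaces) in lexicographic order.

1. join D+L (d=4, Q=-62) ⇒ DL; edges |D|=-3/2, |L|=11/2
  updated: d(DL,H)=31/2, d(DL,K)=23/2
2. join DL+H (d=31/2, Q=-37) ⇒ DHL; edges |DL|=17/2, |H|=7
  updated: d(DHL,K)=3
3. join DHL+K (d=3) ⇒ DHKL; edges |DHL|=3/2, |K|=3/2
final tree: (((D:-3/2,L:11/2):17/2,H:7):3/2,K:3/2)
total length: 45/2

D,L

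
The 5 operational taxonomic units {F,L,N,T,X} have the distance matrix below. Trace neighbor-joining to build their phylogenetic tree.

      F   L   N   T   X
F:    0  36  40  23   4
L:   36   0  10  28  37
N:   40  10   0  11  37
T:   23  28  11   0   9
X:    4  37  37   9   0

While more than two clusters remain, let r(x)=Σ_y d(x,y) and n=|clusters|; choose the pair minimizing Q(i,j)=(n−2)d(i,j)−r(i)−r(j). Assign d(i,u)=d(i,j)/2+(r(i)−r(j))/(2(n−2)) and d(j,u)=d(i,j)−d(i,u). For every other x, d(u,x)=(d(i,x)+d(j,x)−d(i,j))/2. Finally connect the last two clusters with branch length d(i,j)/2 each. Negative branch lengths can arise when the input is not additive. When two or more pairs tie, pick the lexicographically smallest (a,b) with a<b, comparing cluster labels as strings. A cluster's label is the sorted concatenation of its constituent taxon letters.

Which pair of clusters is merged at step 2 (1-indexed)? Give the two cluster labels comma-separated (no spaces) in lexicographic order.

1. join L+N (d=10, Q=-179) ⇒ LN; edges |L|=43/6, |N|=17/6
  updated: d(F,LN)=33, d(LN,T)=29/2, d(LN,X)=32
2. join F+X (d=4, Q=-97) ⇒ FX; edges |F|=23/4, |X|=-7/4
  updated: d(FX,LN)=61/2, d(FX,T)=14
3. join FX+LN (d=61/2, Q=-59) ⇒ FLNX; edges |FX|=15, |LN|=31/2
  updated: d(FLNX,T)=-1
4. join FLNX+T (d=-1) ⇒ FLNTX; edges |FLNX|=-1/2, |T|=-1/2
final tree: (((F:23/4,X:-7/4):15,(L:43/6,N:17/6):31/2):-1/2,T:-1/2)
total length: 87/2

F,X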